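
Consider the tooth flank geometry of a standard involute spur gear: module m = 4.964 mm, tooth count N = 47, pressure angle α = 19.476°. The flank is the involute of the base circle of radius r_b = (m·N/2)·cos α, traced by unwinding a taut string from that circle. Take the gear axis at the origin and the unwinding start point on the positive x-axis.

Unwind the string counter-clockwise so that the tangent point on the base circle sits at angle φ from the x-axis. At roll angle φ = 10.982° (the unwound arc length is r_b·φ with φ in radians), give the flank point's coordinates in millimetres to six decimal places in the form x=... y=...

x=111.980903 y=0.257199

pitch radius r_p = m·N/2 = 4.964·47/2 = 116.654000
base radius r_b = r_p·cos α = 116.654000·cos 19.476° = 109.979202
roll angle φ = 10.982° = 0.19167206 rad
x = r_b·(cos φ + φ·sin φ) = 109.979202·(0.98168708 + 0.19167206·0.19050060) = 111.980903
y = r_b·(sin φ − φ·cos φ) = 109.979202·(0.19050060 − 0.19167206·0.98168708) = 0.257199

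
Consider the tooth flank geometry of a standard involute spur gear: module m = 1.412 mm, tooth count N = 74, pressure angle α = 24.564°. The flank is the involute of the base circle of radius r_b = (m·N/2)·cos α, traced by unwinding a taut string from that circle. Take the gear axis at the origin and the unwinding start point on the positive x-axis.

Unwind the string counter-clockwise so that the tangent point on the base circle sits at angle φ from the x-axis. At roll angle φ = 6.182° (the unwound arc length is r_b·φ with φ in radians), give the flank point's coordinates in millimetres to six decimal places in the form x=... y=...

pitch radius r_p = m·N/2 = 1.412·74/2 = 52.244000
base radius r_b = r_p·cos α = 52.244000·cos 24.564° = 47.515787
roll angle φ = 6.182° = 0.10789625 rad
x = r_b·(cos φ + φ·sin φ) = 47.515787·(0.99418484 + 0.10789625·0.10768703) = 47.791562
y = r_b·(sin φ − φ·cos φ) = 47.515787·(0.10768703 − 0.10789625·0.99418484) = 0.019871

x=47.791562 y=0.019871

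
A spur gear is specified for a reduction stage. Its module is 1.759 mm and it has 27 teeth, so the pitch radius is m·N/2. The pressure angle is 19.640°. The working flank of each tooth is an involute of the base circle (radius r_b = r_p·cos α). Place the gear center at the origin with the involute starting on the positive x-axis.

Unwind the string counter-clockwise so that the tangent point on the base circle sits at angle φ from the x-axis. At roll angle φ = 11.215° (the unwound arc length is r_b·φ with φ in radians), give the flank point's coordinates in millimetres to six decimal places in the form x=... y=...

pitch radius r_p = m·N/2 = 1.759·27/2 = 23.746500
base radius r_b = r_p·cos α = 23.746500·cos 19.640° = 22.365001
roll angle φ = 11.215° = 0.19573868 rad
x = r_b·(cos φ + φ·sin φ) = 22.365001·(0.98090427 + 0.19573868·0.19449116) = 22.789348
y = r_b·(sin φ − φ·cos φ) = 22.365001·(0.19449116 − 0.19573868·0.98090427) = 0.055695

x=22.789348 y=0.055695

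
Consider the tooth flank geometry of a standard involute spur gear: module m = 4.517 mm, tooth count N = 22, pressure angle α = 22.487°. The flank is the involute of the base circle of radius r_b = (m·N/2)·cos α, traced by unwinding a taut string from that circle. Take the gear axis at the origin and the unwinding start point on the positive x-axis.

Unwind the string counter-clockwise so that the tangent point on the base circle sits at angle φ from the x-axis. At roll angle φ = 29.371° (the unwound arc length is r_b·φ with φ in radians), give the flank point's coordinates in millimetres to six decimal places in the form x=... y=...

x=51.550588 y=2.007754

pitch radius r_p = m·N/2 = 4.517·22/2 = 49.687000
base radius r_b = r_p·cos α = 49.687000·cos 22.487° = 45.909115
roll angle φ = 29.371° = 0.51262065 rad
x = r_b·(cos φ + φ·sin φ) = 45.909115·(0.87146217 + 0.51262065·0.49046273) = 51.550588
y = r_b·(sin φ − φ·cos φ) = 45.909115·(0.49046273 − 0.51262065·0.87146217) = 2.007754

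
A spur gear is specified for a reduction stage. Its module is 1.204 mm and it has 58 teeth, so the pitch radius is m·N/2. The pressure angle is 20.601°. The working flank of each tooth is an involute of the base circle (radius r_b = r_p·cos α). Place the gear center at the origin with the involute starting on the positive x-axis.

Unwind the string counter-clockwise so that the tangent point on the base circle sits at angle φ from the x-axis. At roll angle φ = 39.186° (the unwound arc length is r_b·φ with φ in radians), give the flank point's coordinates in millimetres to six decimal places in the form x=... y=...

pitch radius r_p = m·N/2 = 1.204·58/2 = 34.916000
base radius r_b = r_p·cos α = 34.916000·cos 20.601° = 32.683240
roll angle φ = 39.186° = 0.68392472 rad
x = r_b·(cos φ + φ·sin φ) = 32.683240·(0.77509890 + 0.68392472·0.63183993) = 39.456183
y = r_b·(sin φ − φ·cos φ) = 32.683240·(0.63183993 − 0.68392472·0.77509890) = 3.324887

x=39.456183 y=3.324887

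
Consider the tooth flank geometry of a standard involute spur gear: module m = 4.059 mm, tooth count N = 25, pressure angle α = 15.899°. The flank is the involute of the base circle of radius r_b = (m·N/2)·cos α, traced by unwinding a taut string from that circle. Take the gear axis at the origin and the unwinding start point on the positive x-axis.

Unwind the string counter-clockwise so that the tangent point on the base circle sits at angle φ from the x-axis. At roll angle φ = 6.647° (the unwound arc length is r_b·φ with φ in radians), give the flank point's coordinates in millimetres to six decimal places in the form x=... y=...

x=49.123860 y=0.025363

pitch radius r_p = m·N/2 = 4.059·25/2 = 50.737500
base radius r_b = r_p·cos α = 50.737500·cos 15.899° = 48.796592
roll angle φ = 6.647° = 0.11601204 rad
x = r_b·(cos φ + φ·sin φ) = 48.796592·(0.99327815 + 0.11601204·0.11575198) = 49.123860
y = r_b·(sin φ − φ·cos φ) = 48.796592·(0.11575198 − 0.11601204·0.99327815) = 0.025363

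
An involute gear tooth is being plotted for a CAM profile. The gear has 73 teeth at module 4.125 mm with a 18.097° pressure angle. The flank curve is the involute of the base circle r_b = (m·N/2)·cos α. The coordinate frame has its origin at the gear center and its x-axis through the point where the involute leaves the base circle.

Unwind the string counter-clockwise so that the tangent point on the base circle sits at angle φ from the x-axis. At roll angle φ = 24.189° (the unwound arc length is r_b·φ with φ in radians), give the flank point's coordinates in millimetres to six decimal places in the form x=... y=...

pitch radius r_p = m·N/2 = 4.125·73/2 = 150.562500
base radius r_b = r_p·cos α = 150.562500·cos 18.097° = 143.114474
roll angle φ = 24.189° = 0.42217769 rad
x = r_b·(cos φ + φ·sin φ) = 143.114474·(0.91219880 + 0.42217769·0.40974791) = 155.305713
y = r_b·(sin φ − φ·cos φ) = 143.114474·(0.40974791 − 0.42217769·0.91219880) = 3.526044

x=155.305713 y=3.526044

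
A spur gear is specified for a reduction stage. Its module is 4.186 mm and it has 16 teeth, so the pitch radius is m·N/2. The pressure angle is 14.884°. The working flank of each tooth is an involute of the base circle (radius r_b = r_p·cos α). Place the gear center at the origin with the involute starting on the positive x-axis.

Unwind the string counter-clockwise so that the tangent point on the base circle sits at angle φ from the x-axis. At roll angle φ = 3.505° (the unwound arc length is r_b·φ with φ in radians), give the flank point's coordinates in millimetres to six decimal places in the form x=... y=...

pitch radius r_p = m·N/2 = 4.186·16/2 = 33.488000
base radius r_b = r_p·cos α = 33.488000·cos 14.884° = 32.364405
roll angle φ = 3.505° = 0.06117379 rad
x = r_b·(cos φ + φ·sin φ) = 32.364405·(0.99812947 + 0.06117379·0.06113564) = 32.424906
y = r_b·(sin φ − φ·cos φ) = 32.364405·(0.06113564 − 0.06117379·0.99812947) = 0.002469

x=32.424906 y=0.002469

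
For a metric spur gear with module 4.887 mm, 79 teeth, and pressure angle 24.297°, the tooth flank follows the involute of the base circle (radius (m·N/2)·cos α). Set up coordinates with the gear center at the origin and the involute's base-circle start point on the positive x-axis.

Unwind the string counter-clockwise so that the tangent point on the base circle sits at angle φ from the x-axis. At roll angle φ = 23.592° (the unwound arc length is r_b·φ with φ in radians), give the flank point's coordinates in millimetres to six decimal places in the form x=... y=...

x=190.226711 y=4.025170

pitch radius r_p = m·N/2 = 4.887·79/2 = 193.036500
base radius r_b = r_p·cos α = 193.036500·cos 24.297° = 175.938258
roll angle φ = 23.592° = 0.41175808 rad
x = r_b·(cos φ + φ·sin φ) = 175.938258·(0.91641862 + 0.41175808·0.40022108) = 190.226711
y = r_b·(sin φ − φ·cos φ) = 175.938258·(0.40022108 − 0.41175808·0.91641862) = 4.025170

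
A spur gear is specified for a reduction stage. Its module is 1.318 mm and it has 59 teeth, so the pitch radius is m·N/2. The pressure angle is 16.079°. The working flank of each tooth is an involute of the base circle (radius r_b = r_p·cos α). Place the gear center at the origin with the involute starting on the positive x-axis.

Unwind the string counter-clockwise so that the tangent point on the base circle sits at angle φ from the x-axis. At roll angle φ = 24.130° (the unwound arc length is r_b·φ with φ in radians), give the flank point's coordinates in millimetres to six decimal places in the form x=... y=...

x=40.527723 y=0.913834

pitch radius r_p = m·N/2 = 1.318·59/2 = 38.881000
base radius r_b = r_p·cos α = 38.881000·cos 16.079° = 37.360004
roll angle φ = 24.130° = 0.42114795 rad
x = r_b·(cos φ + φ·sin φ) = 37.360004·(0.91262025 + 0.42114795·0.40880836) = 40.527723
y = r_b·(sin φ − φ·cos φ) = 37.360004·(0.40880836 − 0.42114795·0.91262025) = 0.913834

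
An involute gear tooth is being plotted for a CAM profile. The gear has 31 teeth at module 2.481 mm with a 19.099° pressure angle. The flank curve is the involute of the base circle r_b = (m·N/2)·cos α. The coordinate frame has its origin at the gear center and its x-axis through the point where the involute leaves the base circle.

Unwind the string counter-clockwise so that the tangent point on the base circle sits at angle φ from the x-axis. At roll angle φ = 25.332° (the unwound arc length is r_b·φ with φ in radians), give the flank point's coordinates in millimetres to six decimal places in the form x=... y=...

pitch radius r_p = m·N/2 = 2.481·31/2 = 38.455500
base radius r_b = r_p·cos α = 38.455500·cos 19.099° = 36.338703
roll angle φ = 25.332° = 0.44212681 rad
x = r_b·(cos φ + φ·sin φ) = 36.338703·(0.90384373 + 0.44212681·0.42786273) = 39.718686
y = r_b·(sin φ − φ·cos φ) = 36.338703·(0.42786273 − 0.44212681·0.90384373) = 1.026539

x=39.718686 y=1.026539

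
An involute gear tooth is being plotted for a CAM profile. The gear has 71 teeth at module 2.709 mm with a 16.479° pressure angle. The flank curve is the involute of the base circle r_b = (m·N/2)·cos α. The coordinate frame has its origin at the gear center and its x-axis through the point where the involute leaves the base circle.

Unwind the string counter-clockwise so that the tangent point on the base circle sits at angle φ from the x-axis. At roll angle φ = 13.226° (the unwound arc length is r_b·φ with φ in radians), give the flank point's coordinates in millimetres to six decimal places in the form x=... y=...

pitch radius r_p = m·N/2 = 2.709·71/2 = 96.169500
base radius r_b = r_p·cos α = 96.169500·cos 16.479° = 92.219219
roll angle φ = 13.226° = 0.23083725 rad
x = r_b·(cos φ + φ·sin φ) = 92.219219·(0.97347518 + 0.23083725·0.22879264) = 94.643574
y = r_b·(sin φ − φ·cos φ) = 92.219219·(0.22879264 − 0.23083725·0.97347518) = 0.376099

x=94.643574 y=0.376099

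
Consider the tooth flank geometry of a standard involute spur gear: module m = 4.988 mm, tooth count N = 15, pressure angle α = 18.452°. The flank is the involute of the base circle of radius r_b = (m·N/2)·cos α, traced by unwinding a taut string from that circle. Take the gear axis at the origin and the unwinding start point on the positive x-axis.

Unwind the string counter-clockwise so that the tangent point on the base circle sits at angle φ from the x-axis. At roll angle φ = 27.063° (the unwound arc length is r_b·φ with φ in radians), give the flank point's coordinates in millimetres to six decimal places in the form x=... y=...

pitch radius r_p = m·N/2 = 4.988·15/2 = 37.410000
base radius r_b = r_p·cos α = 37.410000·cos 18.452° = 35.486720
roll angle φ = 27.063° = 0.47233846 rad
x = r_b·(cos φ + φ·sin φ) = 35.486720·(0.89050680 + 0.47233846·0.45496994) = 39.227254
y = r_b·(sin φ − φ·cos φ) = 35.486720·(0.45496994 − 0.47233846·0.89050680) = 1.218945

x=39.227254 y=1.218945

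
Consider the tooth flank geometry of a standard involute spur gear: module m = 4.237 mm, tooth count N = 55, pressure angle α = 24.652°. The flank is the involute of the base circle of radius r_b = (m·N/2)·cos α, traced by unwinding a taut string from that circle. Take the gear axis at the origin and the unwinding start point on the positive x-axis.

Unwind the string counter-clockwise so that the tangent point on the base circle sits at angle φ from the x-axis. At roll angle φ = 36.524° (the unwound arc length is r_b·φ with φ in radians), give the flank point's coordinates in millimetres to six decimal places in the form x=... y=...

x=125.277202 y=8.777711

pitch radius r_p = m·N/2 = 4.237·55/2 = 116.517500
base radius r_b = r_p·cos α = 116.517500·cos 24.652° = 105.897854
roll angle φ = 36.524° = 0.63746406 rad
x = r_b·(cos φ + φ·sin φ) = 105.897854·(0.80360763 + 0.63746406·0.59515945) = 125.277202
y = r_b·(sin φ − φ·cos φ) = 105.897854·(0.59515945 − 0.63746406·0.80360763) = 8.777711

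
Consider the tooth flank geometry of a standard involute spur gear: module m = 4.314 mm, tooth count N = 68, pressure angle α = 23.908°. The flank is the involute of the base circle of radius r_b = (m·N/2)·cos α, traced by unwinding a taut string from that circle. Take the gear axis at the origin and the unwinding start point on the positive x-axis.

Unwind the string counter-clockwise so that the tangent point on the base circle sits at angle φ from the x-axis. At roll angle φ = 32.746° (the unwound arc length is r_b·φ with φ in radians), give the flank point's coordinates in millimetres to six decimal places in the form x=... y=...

pitch radius r_p = m·N/2 = 4.314·68/2 = 146.676000
base radius r_b = r_p·cos α = 146.676000·cos 23.908° = 134.090815
roll angle φ = 32.746° = 0.57152552 rad
x = r_b·(cos φ + φ·sin φ) = 134.090815·(0.84107678 + 0.57152552·0.54091575) = 154.234464
y = r_b·(sin φ − φ·cos φ) = 134.090815·(0.54091575 − 0.57152552·0.84107678) = 8.074803

x=154.234464 y=8.074803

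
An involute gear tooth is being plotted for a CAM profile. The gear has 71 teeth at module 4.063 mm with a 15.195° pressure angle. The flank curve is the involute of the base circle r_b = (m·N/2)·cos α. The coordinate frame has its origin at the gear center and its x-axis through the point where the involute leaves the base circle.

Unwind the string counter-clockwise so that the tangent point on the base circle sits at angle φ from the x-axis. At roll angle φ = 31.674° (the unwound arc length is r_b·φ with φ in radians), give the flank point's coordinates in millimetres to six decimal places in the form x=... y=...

x=158.865469 y=7.601671

pitch radius r_p = m·N/2 = 4.063·71/2 = 144.236500
base radius r_b = r_p·cos α = 144.236500·cos 15.195° = 139.193901
roll angle φ = 31.674° = 0.55281559 rad
x = r_b·(cos φ + φ·sin φ) = 139.193901·(0.85104947 + 0.55281559·0.52508551) = 158.865469
y = r_b·(sin φ − φ·cos φ) = 139.193901·(0.52508551 − 0.55281559·0.85104947) = 7.601671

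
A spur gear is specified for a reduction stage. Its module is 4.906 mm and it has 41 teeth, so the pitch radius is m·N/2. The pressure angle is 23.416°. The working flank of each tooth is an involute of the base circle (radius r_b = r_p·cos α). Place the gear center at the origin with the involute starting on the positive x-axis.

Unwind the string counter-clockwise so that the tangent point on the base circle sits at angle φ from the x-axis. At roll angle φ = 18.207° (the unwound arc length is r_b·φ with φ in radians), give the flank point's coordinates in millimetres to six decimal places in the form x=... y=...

x=96.832894 y=0.977214

pitch radius r_p = m·N/2 = 4.906·41/2 = 100.573000
base radius r_b = r_p·cos α = 100.573000·cos 23.416° = 92.290178
roll angle φ = 18.207° = 0.31777210 rad
x = r_b·(cos φ + φ·sin φ) = 92.290178·(0.94993389 + 0.31777210·0.31245098) = 96.832894
y = r_b·(sin φ − φ·cos φ) = 92.290178·(0.31245098 − 0.31777210·0.94993389) = 0.977214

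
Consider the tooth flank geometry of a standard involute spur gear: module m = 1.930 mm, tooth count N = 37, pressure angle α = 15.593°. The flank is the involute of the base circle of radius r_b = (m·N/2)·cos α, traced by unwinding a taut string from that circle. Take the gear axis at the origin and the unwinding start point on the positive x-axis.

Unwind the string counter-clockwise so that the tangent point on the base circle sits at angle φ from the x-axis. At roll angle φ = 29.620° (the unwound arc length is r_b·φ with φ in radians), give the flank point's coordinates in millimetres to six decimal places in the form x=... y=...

x=38.683933 y=1.541907

pitch radius r_p = m·N/2 = 1.930·37/2 = 35.705000
base radius r_b = r_p·cos α = 35.705000·cos 15.593° = 34.390892
roll angle φ = 29.620° = 0.51696652 rad
x = r_b·(cos φ + φ·sin φ) = 34.390892·(0.86932246 + 0.51696652·0.49424535) = 38.683933
y = r_b·(sin φ − φ·cos φ) = 34.390892·(0.49424535 − 0.51696652·0.86932246) = 1.541907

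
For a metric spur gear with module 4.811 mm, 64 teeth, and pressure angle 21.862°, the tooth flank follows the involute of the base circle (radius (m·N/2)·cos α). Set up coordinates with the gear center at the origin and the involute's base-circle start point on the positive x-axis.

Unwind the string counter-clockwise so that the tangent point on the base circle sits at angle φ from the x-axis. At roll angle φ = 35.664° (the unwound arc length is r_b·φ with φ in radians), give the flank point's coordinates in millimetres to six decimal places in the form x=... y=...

x=167.935793 y=11.047205

pitch radius r_p = m·N/2 = 4.811·64/2 = 153.952000
base radius r_b = r_p·cos α = 153.952000·cos 21.862° = 142.880299
roll angle φ = 35.664° = 0.62245422 rad
x = r_b·(cos φ + φ·sin φ) = 142.880299·(0.81245002 + 0.62245422·0.58303085) = 167.935793
y = r_b·(sin φ − φ·cos φ) = 142.880299·(0.58303085 − 0.62245422·0.81245002) = 11.047205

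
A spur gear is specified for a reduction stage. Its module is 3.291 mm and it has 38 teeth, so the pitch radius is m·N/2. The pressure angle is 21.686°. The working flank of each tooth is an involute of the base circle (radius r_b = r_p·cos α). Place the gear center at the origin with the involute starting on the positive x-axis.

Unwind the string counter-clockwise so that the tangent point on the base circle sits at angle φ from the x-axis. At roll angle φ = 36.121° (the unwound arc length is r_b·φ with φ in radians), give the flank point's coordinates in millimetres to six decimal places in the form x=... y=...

pitch radius r_p = m·N/2 = 3.291·38/2 = 62.529000
base radius r_b = r_p·cos α = 62.529000·cos 21.686° = 58.103378
roll angle φ = 36.121° = 0.63043038 rad
x = r_b·(cos φ + φ·sin φ) = 58.103378·(0.80777388 + 0.63043038·0.58949246) = 68.527579
y = r_b·(sin φ − φ·cos φ) = 58.103378·(0.58949246 − 0.63043038·0.80777388) = 4.662637

x=68.527579 y=4.662637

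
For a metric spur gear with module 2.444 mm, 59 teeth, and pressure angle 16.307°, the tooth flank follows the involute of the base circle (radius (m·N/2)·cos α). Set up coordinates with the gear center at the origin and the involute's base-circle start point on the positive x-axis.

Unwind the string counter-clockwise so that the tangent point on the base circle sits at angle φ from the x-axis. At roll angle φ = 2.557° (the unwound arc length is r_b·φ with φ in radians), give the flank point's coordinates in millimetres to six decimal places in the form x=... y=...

x=69.266444 y=0.002050

pitch radius r_p = m·N/2 = 2.444·59/2 = 72.098000
base radius r_b = r_p·cos α = 72.098000·cos 16.307° = 69.197569
roll angle φ = 2.557° = 0.04462807 rad
x = r_b·(cos φ + φ·sin φ) = 69.197569·(0.99900433 + 0.04462807·0.04461326) = 69.266444
y = r_b·(sin φ − φ·cos φ) = 69.197569·(0.04461326 − 0.04462807·0.99900433) = 0.002050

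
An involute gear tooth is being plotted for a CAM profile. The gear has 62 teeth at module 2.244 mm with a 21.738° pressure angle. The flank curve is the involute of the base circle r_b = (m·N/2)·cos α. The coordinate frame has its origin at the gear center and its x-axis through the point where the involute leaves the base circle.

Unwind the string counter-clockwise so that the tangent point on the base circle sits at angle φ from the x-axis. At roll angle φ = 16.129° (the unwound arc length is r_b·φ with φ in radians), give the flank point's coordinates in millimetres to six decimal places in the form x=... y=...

x=67.126884 y=0.476689

pitch radius r_p = m·N/2 = 2.244·62/2 = 69.564000
base radius r_b = r_p·cos α = 69.564000·cos 21.738° = 64.617105
roll angle φ = 16.129° = 0.28150416 rad
x = r_b·(cos φ + φ·sin φ) = 64.617105·(0.96063867 + 0.28150416·0.27780091) = 67.126884
y = r_b·(sin φ − φ·cos φ) = 64.617105·(0.27780091 − 0.28150416·0.96063867) = 0.476689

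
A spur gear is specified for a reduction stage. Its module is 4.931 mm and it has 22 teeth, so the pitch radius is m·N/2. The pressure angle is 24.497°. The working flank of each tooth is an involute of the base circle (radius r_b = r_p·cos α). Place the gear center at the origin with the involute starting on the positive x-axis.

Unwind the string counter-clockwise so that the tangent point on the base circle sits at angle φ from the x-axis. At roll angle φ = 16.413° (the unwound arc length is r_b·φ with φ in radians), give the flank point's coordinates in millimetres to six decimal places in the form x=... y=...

pitch radius r_p = m·N/2 = 4.931·22/2 = 54.241000
base radius r_b = r_p·cos α = 54.241000·cos 24.497° = 49.358387
roll angle φ = 16.413° = 0.28646089 rad
x = r_b·(cos φ + φ·sin φ) = 49.358387·(0.95924989 + 0.28646089·0.28255911) = 51.342200
y = r_b·(sin φ − φ·cos φ) = 49.358387·(0.28255911 − 0.28646089·0.95924989) = 0.383590

x=51.342200 y=0.383590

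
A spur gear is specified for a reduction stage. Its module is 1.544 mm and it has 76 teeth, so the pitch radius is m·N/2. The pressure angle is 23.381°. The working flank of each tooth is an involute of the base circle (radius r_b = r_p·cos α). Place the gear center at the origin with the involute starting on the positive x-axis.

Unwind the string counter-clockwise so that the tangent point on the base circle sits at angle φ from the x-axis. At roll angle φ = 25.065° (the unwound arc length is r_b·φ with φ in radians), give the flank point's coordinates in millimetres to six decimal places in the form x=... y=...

pitch radius r_p = m·N/2 = 1.544·76/2 = 58.672000
base radius r_b = r_p·cos α = 58.672000·cos 23.381° = 53.854223
roll angle φ = 25.065° = 0.43746678 rad
x = r_b·(cos φ + φ·sin φ) = 53.854223·(0.90582776 + 0.43746678·0.42364616) = 58.763514
y = r_b·(sin φ − φ·cos φ) = 53.854223·(0.42364616 − 0.43746678·0.90582776) = 1.474346

x=58.763514 y=1.474346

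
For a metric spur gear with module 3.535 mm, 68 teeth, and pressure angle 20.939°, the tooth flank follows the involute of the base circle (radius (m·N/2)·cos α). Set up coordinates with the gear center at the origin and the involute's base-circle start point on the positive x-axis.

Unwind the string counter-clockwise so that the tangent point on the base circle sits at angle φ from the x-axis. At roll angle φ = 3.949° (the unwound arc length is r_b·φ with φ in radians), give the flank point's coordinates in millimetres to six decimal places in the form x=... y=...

pitch radius r_p = m·N/2 = 3.535·68/2 = 120.190000
base radius r_b = r_p·cos α = 120.190000·cos 20.939° = 112.252825
roll angle φ = 3.949° = 0.06892305 rad
x = r_b·(cos φ + φ·sin φ) = 112.252825·(0.99762575 + 0.06892305·0.06886850) = 112.519130
y = r_b·(sin φ − φ·cos φ) = 112.252825·(0.06886850 − 0.06892305·0.99762575) = 0.012245

x=112.519130 y=0.012245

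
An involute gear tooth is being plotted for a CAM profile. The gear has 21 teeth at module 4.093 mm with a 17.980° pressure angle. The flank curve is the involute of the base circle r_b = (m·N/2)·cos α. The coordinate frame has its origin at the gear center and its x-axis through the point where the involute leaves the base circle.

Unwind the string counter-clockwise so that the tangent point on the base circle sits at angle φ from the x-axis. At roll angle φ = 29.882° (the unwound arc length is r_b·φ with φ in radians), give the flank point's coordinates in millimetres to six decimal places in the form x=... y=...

pitch radius r_p = m·N/2 = 4.093·21/2 = 42.976500
base radius r_b = r_p·cos α = 42.976500·cos 17.980° = 40.877714
roll angle φ = 29.882° = 0.52153929 rad
x = r_b·(cos φ + φ·sin φ) = 40.877714·(0.86705331 + 0.52153929·0.49821537) = 46.064777
y = r_b·(sin φ − φ·cos φ) = 40.877714·(0.49821537 − 0.52153929·0.86705331) = 1.880906

x=46.064777 y=1.880906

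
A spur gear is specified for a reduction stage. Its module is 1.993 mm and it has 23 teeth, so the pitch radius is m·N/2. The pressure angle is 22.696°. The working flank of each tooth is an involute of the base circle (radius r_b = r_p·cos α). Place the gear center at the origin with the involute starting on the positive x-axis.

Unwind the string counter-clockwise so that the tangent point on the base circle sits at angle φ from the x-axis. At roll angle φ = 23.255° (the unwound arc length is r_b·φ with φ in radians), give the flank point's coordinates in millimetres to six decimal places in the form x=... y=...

x=22.815300 y=0.463544

pitch radius r_p = m·N/2 = 1.993·23/2 = 22.919500
base radius r_b = r_p·cos α = 22.919500·cos 22.696° = 21.144729
roll angle φ = 23.255° = 0.40587632 rad
x = r_b·(cos φ + φ·sin φ) = 21.144729·(0.91875676 + 0.40587632·0.39482403) = 22.815300
y = r_b·(sin φ − φ·cos φ) = 21.144729·(0.39482403 − 0.40587632·0.91875676) = 0.463544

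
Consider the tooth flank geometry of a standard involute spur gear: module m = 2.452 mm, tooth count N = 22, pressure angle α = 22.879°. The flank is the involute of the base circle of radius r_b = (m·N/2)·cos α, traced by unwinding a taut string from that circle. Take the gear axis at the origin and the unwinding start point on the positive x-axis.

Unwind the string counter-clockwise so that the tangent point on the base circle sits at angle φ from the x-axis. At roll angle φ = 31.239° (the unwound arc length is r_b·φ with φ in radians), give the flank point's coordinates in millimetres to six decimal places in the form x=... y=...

x=28.273632 y=1.303059

pitch radius r_p = m·N/2 = 2.452·22/2 = 26.972000
base radius r_b = r_p·cos α = 26.972000·cos 22.879° = 24.850058
roll angle φ = 31.239° = 0.54522341 rad
x = r_b·(cos φ + φ·sin φ) = 24.850058·(0.85501145 + 0.54522341·0.51860912) = 28.273632
y = r_b·(sin φ − φ·cos φ) = 24.850058·(0.51860912 − 0.54522341·0.85501145) = 1.303059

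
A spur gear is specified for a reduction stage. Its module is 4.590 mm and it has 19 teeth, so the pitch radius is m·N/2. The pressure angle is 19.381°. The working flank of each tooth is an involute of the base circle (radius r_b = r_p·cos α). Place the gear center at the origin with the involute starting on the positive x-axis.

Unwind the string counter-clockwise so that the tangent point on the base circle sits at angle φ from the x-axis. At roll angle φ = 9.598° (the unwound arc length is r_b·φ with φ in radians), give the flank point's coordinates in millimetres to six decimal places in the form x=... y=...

x=41.707130 y=0.064274

pitch radius r_p = m·N/2 = 4.590·19/2 = 43.605000
base radius r_b = r_p·cos α = 43.605000·cos 19.381° = 41.134025
roll angle φ = 9.598° = 0.16751670 rad
x = r_b·(cos φ + φ·sin φ) = 41.134025·(0.98600186 + 0.16751670·0.16673433) = 41.707130
y = r_b·(sin φ − φ·cos φ) = 41.134025·(0.16673433 − 0.16751670·0.98600186) = 0.064274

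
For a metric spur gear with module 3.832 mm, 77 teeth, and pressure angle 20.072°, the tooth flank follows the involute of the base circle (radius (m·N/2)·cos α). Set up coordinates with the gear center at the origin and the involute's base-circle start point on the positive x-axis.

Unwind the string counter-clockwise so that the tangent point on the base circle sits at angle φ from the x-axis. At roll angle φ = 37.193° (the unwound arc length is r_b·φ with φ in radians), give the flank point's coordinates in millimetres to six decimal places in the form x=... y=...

pitch radius r_p = m·N/2 = 3.832·77/2 = 147.532000
base radius r_b = r_p·cos α = 147.532000·cos 20.072° = 138.571214
roll angle φ = 37.193° = 0.64914031 rad
x = r_b·(cos φ + φ·sin φ) = 138.571214·(0.79660378 + 0.64914031·0.60450180) = 164.762595
y = r_b·(sin φ − φ·cos φ) = 138.571214·(0.60450180 − 0.64914031·0.79660378) = 12.110317

x=164.762595 y=12.110317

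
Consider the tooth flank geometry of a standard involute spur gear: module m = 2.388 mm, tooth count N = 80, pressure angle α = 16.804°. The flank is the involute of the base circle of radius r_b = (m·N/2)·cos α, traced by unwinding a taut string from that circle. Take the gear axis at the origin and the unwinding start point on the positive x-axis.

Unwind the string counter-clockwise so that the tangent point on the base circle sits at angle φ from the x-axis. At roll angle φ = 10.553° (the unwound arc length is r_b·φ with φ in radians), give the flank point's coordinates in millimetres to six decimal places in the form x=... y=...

pitch radius r_p = m·N/2 = 2.388·80/2 = 95.520000
base radius r_b = r_p·cos α = 95.520000·cos 16.804° = 91.441231
roll angle φ = 10.553° = 0.18418460 rad
x = r_b·(cos φ + φ·sin φ) = 91.441231·(0.98308591 + 0.18418460·0.18314498) = 92.979126
y = r_b·(sin φ − φ·cos φ) = 91.441231·(0.18314498 − 0.18418460·0.98308591) = 0.189805

x=92.979126 y=0.189805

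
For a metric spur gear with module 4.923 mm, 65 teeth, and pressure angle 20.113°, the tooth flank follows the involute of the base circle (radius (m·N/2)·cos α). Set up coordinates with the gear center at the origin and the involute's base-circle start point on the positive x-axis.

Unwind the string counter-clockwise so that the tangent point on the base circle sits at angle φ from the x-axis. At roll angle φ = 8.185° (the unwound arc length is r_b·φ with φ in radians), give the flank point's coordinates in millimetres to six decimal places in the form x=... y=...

x=151.765463 y=0.145702

pitch radius r_p = m·N/2 = 4.923·65/2 = 159.997500
base radius r_b = r_p·cos α = 159.997500·cos 20.113° = 150.240253
roll angle φ = 8.185° = 0.14285520 rad
x = r_b·(cos φ + φ·sin φ) = 150.240253·(0.98981354 + 0.14285520·0.14236981) = 151.765463
y = r_b·(sin φ − φ·cos φ) = 150.240253·(0.14236981 − 0.14285520·0.98981354) = 0.145702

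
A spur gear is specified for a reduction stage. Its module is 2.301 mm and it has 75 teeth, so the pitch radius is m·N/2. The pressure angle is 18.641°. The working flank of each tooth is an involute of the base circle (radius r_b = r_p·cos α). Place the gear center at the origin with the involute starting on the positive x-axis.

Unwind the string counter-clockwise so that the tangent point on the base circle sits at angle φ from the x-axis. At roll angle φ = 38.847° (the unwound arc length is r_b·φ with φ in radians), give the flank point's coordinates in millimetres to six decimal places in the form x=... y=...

x=98.448195 y=8.110199

pitch radius r_p = m·N/2 = 2.301·75/2 = 86.287500
base radius r_b = r_p·cos α = 86.287500·cos 18.641° = 81.760851
roll angle φ = 38.847° = 0.67800805 rad
x = r_b·(cos φ + φ·sin φ) = 81.760851·(0.77882370 + 0.67800805·0.62724290) = 98.448195
y = r_b·(sin φ − φ·cos φ) = 81.760851·(0.62724290 − 0.67800805·0.77882370) = 8.110199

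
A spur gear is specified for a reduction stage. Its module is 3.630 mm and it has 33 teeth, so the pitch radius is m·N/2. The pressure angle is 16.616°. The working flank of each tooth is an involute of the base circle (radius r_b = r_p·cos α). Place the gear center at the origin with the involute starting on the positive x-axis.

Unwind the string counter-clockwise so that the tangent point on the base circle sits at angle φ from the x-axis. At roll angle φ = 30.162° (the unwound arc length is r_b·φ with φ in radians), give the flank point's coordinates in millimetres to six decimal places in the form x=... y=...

pitch radius r_p = m·N/2 = 3.630·33/2 = 59.895000
base radius r_b = r_p·cos α = 59.895000·cos 16.616° = 57.393950
roll angle φ = 30.162° = 0.52642621 rad
x = r_b·(cos φ + φ·sin φ) = 57.393950·(0.86460823 + 0.52642621·0.50244663) = 64.804043
y = r_b·(sin φ − φ·cos φ) = 57.393950·(0.50244663 − 0.52642621·0.86460823) = 2.714401

x=64.804043 y=2.714401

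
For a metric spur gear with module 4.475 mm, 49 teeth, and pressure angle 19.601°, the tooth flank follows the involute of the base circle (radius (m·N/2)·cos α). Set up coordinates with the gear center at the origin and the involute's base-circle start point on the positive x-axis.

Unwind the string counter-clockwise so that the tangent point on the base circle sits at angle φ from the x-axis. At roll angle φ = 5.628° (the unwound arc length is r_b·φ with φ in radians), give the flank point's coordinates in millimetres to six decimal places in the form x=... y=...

pitch radius r_p = m·N/2 = 4.475·49/2 = 109.637500
base radius r_b = r_p·cos α = 109.637500·cos 19.601° = 103.284182
roll angle φ = 5.628° = 0.09822713 rad
x = r_b·(cos φ + φ·sin φ) = 103.284182·(0.99517959 + 0.09822713·0.09806925) = 103.781253
y = r_b·(sin φ − φ·cos φ) = 103.284182·(0.09806925 − 0.09822713·0.99517959) = 0.032598

x=103.781253 y=0.032598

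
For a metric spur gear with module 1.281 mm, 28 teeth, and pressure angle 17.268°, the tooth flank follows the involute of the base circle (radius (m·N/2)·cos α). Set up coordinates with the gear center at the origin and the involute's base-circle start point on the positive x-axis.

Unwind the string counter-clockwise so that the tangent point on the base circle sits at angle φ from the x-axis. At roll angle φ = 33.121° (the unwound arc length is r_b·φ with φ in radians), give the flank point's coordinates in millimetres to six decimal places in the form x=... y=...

pitch radius r_p = m·N/2 = 1.281·28/2 = 17.934000
base radius r_b = r_p·cos α = 17.934000·cos 17.268° = 17.125656
roll angle φ = 33.121° = 0.57807050 rad
x = r_b·(cos φ + φ·sin φ) = 17.125656·(0.83751850 + 0.57807050·0.54640896) = 19.752413
y = r_b·(sin φ − φ·cos φ) = 17.125656·(0.54640896 − 0.57807050·0.83751850) = 1.066316

x=19.752413 y=1.066316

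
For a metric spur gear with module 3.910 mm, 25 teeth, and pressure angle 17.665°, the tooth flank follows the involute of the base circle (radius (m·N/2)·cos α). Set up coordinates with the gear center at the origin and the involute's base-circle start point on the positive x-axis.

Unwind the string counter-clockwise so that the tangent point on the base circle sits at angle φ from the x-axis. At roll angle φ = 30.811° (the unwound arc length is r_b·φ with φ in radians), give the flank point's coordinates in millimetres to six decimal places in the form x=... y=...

x=52.824945 y=2.344914

pitch radius r_p = m·N/2 = 3.910·25/2 = 48.875000
base radius r_b = r_p·cos α = 48.875000·cos 17.665° = 46.570398
roll angle φ = 30.811° = 0.53775340 rad
x = r_b·(cos φ + φ·sin φ) = 46.570398·(0.85886158 + 0.53775340·0.51220776) = 52.824945
y = r_b·(sin φ − φ·cos φ) = 46.570398·(0.51220776 − 0.53775340·0.85886158) = 2.344914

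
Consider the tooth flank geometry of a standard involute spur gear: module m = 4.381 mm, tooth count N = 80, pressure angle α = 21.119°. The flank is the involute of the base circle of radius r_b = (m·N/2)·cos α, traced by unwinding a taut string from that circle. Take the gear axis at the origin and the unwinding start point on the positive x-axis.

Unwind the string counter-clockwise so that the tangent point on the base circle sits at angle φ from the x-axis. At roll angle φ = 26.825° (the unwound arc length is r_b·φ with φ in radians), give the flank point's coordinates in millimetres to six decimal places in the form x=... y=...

pitch radius r_p = m·N/2 = 4.381·80/2 = 175.240000
base radius r_b = r_p·cos α = 175.240000·cos 21.119° = 163.469848
roll angle φ = 26.825° = 0.46818457 rad
x = r_b·(cos φ + φ·sin φ) = 163.469848·(0.89238900 + 0.46818457·0.45126696) = 180.415988
y = r_b·(sin φ − φ·cos φ) = 163.469848·(0.45126696 − 0.46818457·0.89238900) = 5.470388

x=180.415988 y=5.470388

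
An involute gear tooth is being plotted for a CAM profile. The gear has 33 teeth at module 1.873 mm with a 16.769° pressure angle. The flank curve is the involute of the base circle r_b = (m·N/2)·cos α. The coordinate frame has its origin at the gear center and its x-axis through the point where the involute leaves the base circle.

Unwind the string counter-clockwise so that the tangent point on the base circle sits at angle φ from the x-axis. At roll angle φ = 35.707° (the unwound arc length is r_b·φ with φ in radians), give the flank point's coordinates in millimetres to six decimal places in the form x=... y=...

pitch radius r_p = m·N/2 = 1.873·33/2 = 30.904500
base radius r_b = r_p·cos α = 30.904500·cos 16.769° = 29.590309
roll angle φ = 35.707° = 0.62320472 rad
x = r_b·(cos φ + φ·sin φ) = 29.590309·(0.81201223 + 0.62320472·0.58364042) = 34.790501
y = r_b·(sin φ − φ·cos φ) = 29.590309·(0.58364042 − 0.62320472·0.81201223) = 2.295929

x=34.790501 y=2.295929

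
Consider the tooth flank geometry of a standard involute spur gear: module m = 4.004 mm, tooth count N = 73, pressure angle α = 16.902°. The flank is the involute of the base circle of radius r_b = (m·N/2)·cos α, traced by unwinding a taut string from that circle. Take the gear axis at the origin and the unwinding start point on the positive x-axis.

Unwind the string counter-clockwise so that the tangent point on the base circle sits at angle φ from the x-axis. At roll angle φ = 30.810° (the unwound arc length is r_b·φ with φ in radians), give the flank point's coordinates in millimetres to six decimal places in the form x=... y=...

x=158.611864 y=7.040204

pitch radius r_p = m·N/2 = 4.004·73/2 = 146.146000
base radius r_b = r_p·cos α = 146.146000·cos 16.902° = 139.832995
roll angle φ = 30.810° = 0.53773594 rad
x = r_b·(cos φ + φ·sin φ) = 139.832995·(0.85887052 + 0.53773594·0.51219277) = 158.611864
y = r_b·(sin φ − φ·cos φ) = 139.832995·(0.51219277 − 0.53773594·0.85887052) = 7.040204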